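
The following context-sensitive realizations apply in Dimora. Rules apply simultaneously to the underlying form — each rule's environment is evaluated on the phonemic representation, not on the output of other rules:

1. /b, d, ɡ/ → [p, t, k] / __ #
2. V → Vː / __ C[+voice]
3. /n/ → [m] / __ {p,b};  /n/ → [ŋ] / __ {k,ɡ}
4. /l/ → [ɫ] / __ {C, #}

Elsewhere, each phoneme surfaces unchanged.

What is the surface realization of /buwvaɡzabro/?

[buːwvaːɡzaːbro]

/b/ (word-initial): rule 1 targets it, but not word-finally → unchanged [b].
/u/ (between /b/ and /w/): before a voiced consonant, so rule 2 applies → [uː].
/w/ — not in any rule's target class → [w].
/v/ (between /w/ and /a/) is unaffected → [v].
/a/ (between /v/ and /ɡ/) occurs before a voiced consonant → [aː] by rule 2.
/ɡ/ (between /a/ and /z/): rule 1 targets it, but not word-finally → unchanged [ɡ].
/z/ stays [z].
Rule 2 applies to /a/ (between /z/ and /b/: before a voiced consonant) → [aː].
/b/ (between /a/ and /r/) is in the target of rule 1 but the environment (word-finally) is not met → [b].
/r/ stays [r].
/o/ — word-final; rule 2 does not apply here → [o].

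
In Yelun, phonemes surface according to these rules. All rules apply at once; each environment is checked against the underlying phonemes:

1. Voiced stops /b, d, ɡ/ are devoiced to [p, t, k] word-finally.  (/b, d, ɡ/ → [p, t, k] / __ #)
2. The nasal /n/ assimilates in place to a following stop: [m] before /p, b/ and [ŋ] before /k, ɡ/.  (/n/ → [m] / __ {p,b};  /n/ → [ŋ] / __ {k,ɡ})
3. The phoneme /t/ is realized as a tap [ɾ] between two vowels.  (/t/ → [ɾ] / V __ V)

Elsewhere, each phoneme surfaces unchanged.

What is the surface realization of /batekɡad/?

/b/ (word-initial) is in the target of rule 1 but the environment (word-finally) is not met → [b].
/a/ stays [a].
/t/ meets the environment for rule 3 (between two vowels) → [ɾ].
/e/ (between /t/ and /k/) is unaffected → [e].
/k/ stays [k].
/ɡ/ (between /k/ and /a/) fails the environment for rule 1, so it stays [ɡ].
/a/ (between /ɡ/ and /d/): no rule targets it → [a].
Rule 1 applies to /d/ (word-final: word-finally) → [t].

[baɾekɡat]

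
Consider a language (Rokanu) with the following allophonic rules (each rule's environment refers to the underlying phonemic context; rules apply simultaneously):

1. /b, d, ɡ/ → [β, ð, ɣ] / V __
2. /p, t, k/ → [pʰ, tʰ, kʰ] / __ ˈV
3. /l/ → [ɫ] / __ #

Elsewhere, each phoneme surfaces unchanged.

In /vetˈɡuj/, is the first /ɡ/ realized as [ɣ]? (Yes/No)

/ɡ/ (between /t/ and /u/) is in the target of rule 1 but the environment (immediately after a vowel) is not met → [ɡ].
The actual realization is [ɡ], not [ɣ].

No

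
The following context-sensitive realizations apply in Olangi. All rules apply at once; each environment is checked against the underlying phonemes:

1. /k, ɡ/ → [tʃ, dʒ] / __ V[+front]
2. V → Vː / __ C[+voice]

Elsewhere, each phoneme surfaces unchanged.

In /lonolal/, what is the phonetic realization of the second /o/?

[oː]

/o/ meets the environment for rule 2 (before a voiced consonant) → [oː].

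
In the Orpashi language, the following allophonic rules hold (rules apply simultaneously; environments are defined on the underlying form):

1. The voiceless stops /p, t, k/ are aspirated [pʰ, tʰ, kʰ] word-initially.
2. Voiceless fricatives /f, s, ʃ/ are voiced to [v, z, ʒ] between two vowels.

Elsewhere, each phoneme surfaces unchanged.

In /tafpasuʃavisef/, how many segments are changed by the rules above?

Segments that undergo a rule: /t/ → [tʰ] (rule 1); /s/ → [z] (rule 2); /ʃ/ → [ʒ] (rule 2); /s/ → [z] (rule 2).
All other segments surface unchanged.

4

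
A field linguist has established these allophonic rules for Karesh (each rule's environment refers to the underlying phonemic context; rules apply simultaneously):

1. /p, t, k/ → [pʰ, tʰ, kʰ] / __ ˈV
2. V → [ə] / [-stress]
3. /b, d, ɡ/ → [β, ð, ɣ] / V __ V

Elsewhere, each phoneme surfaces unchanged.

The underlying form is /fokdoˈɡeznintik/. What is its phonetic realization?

/f/ (word-initial): no rule targets it → [f].
Rule 2 applies to /o/ (between /f/ and /k/: in an unstressed syllable) → [ə].
/k/ (between /o/ and /d/) is in the target of rule 1 but the environment (immediately before a stressed vowel) is not met → [k].
/d/ (between /k/ and /o/) fails the environment for rule 3, so it stays [d].
/o/ (between /d/ and /ɡ/) occurs in an unstressed syllable → [ə] by rule 2.
Rule 3 applies to /ɡ/ (between /o/ and /e/: between two vowels) → [ɣ].
/e/ (between /ɡ/ and /z/): rule 2 targets it, but not in an unstressed syllable → unchanged [e].
/z/ (between /e/ and /n/) is unaffected → [z].
/n/ — not in any rule's target class → [n].
/i/ (between /n/ and /n/) occurs in an unstressed syllable → [ə] by rule 2.
/n/ — not in any rule's target class → [n].
/t/ (between /n/ and /i/) fails the environment for rule 1, so it stays [t].
Rule 2 applies to /i/ (between /t/ and /k/: in an unstressed syllable) → [ə].
/k/ (word-final): rule 1 targets it, but not immediately before a stressed vowel → unchanged [k].

[fəkdəˈɣeznəntək]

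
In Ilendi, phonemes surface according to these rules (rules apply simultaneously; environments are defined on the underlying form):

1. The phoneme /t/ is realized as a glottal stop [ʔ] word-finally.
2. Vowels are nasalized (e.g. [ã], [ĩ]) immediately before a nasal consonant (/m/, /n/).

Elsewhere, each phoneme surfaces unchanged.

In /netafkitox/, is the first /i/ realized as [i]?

/i/ — between /k/ and /t/; rule 2 does not apply here → [i].
The actual realization is [i], which matches [i].

Yes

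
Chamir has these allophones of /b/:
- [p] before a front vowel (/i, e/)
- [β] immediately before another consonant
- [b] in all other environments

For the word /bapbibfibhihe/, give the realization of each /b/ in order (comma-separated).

[b], [p], [β], [β]

Occurrence 1 (position 1): no conditioning environment matches → elsewhere allophone [b].
Occurrence 2 (position 4): before a front vowel (/i, e/) → [p].
Occurrence 3 (position 6): immediately before another consonant → [β].
Occurrence 4 (position 9): immediately before another consonant → [β].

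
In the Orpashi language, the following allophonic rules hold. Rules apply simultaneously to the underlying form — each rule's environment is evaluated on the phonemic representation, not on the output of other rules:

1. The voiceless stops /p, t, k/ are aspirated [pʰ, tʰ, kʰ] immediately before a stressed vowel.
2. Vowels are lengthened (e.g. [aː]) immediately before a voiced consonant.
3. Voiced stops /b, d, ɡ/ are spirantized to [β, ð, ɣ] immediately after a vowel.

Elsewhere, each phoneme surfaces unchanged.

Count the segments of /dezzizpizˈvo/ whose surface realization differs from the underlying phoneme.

Segments that undergo a rule: /e/ → [eː] (rule 2); /i/ → [iː] (rule 2); /i/ → [iː] (rule 2).
All other segments surface unchanged.

3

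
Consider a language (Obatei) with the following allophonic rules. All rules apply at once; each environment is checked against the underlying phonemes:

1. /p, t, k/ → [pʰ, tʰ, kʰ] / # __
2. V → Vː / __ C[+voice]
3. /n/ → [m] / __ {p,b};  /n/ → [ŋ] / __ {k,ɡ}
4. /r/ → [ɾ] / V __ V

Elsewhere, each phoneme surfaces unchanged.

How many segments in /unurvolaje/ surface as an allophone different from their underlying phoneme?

4

Segments that undergo a rule: /u/ → [uː] (rule 2); /u/ → [uː] (rule 2); /o/ → [oː] (rule 2); /a/ → [aː] (rule 2).
All other segments surface unchanged.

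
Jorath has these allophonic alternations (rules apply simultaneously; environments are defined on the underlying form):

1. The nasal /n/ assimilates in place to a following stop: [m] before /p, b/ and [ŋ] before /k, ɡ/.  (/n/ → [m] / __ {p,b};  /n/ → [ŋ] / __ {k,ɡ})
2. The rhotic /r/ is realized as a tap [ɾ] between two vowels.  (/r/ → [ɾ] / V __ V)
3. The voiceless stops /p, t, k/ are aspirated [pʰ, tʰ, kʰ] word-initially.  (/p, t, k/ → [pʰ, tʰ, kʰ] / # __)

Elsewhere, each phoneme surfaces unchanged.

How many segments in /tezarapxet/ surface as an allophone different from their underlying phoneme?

2

Segments that undergo a rule: /t/ → [tʰ] (rule 3); /r/ → [ɾ] (rule 2).
All other segments surface unchanged.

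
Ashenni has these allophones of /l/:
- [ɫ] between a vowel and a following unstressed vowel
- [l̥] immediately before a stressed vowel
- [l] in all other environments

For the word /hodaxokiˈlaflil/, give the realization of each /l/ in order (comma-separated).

[l̥], [l], [l]

Occurrence 1 (position 9): immediately before a stressed vowel → [l̥].
Occurrence 2 (position 12): no conditioning environment matches → elsewhere allophone [l].
Occurrence 3 (position 14): no conditioning environment matches → elsewhere allophone [l].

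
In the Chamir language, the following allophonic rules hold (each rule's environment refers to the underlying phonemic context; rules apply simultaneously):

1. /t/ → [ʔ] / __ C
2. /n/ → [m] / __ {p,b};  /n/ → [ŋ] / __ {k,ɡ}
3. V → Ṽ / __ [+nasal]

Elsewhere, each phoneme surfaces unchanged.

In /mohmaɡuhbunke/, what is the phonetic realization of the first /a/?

[a]

/a/ — between /m/ and /ɡ/; rule 3 does not apply here → [a].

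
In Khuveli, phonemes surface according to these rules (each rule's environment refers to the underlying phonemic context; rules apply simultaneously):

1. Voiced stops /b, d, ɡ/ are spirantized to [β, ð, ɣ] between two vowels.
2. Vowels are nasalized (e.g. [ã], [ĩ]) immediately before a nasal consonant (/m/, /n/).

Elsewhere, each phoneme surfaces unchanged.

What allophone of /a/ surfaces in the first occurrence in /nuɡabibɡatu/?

/a/ — between /ɡ/ and /b/; rule 2 does not apply here → [a].

[a]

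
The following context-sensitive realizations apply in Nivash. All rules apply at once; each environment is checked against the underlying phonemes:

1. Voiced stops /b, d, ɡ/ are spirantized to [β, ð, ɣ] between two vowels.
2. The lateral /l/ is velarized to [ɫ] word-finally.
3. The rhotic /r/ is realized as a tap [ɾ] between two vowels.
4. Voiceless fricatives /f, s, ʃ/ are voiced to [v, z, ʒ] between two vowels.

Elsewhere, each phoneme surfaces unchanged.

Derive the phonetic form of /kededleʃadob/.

[keðedleʒaðob]

Rule 1 applies to /d/ (between /e/ and /e/: between two vowels) → [ð].
/d/ — between /e/ and /l/; rule 1 does not apply here → [d].
/l/ — between /d/ and /e/; rule 2 does not apply here → [l].
/ʃ/ (between /e/ and /a/): between two vowels, so rule 4 applies → [ʒ].
Rule 1 applies to /d/ (between /a/ and /o/: between two vowels) → [ð].
/b/ — word-final; rule 1 does not apply here → [b].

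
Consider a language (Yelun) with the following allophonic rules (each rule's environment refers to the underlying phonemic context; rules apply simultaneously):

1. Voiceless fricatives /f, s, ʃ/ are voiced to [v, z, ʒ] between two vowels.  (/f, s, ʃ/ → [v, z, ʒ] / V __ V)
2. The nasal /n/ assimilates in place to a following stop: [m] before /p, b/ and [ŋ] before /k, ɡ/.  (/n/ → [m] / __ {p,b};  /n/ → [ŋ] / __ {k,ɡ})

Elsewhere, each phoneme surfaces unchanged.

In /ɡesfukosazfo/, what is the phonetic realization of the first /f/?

/f/ (between /s/ and /u/): rule 1 targets it, but not between two vowels → unchanged [f].

[f]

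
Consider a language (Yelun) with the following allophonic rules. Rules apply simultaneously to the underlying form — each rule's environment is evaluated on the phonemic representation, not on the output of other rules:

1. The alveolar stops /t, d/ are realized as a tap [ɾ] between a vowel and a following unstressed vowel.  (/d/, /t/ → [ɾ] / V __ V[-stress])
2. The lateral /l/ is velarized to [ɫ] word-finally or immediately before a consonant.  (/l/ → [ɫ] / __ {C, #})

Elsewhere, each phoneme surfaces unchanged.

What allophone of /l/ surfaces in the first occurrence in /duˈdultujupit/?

/l/ — between /u/ and /t/, word-finally or immediately before a consonant — surfaces as [ɫ] (rule 2).

[ɫ]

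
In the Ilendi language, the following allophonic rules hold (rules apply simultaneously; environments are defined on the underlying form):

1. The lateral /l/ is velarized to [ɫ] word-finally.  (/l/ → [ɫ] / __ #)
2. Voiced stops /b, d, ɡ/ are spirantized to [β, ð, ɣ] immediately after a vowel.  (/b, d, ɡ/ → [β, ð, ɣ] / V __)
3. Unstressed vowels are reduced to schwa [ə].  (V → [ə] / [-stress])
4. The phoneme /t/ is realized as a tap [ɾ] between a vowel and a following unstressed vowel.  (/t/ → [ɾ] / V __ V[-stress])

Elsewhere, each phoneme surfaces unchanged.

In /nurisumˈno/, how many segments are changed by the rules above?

Segments that undergo a rule: /u/ → [ə] (rule 3); /i/ → [ə] (rule 3); /u/ → [ə] (rule 3).
All other segments surface unchanged.

3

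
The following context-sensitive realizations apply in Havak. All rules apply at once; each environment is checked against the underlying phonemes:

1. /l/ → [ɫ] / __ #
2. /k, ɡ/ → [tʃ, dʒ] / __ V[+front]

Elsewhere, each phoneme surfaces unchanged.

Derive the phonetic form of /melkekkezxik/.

[meltʃektʃezxik]

/m/ — not in any rule's target class → [m].
/e/ — not in any rule's target class → [e].
/l/ (between /e/ and /k/) fails the environment for rule 1, so it stays [l].
/k/ meets the environment for rule 2 (before a front vowel) → [tʃ].
/e/ stays [e].
/k/ (between /e/ and /k/): rule 2 targets it, but not before a front vowel → unchanged [k].
/k/ meets the environment for rule 2 (before a front vowel) → [tʃ].
/e/ — not in any rule's target class → [e].
/z/ stays [z].
/x/ stays [x].
/i/ (between /x/ and /k/): no rule targets it → [i].
/k/ (word-final): rule 2 targets it, but not before a front vowel → unchanged [k].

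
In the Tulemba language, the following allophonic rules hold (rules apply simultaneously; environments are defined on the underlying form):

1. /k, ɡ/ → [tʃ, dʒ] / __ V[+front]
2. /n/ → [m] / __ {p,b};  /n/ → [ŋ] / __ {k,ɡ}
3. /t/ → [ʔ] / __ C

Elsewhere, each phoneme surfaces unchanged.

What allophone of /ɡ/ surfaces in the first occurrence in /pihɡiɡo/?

/ɡ/ meets the environment for rule 1 (before a front vowel) → [dʒ].

[dʒ]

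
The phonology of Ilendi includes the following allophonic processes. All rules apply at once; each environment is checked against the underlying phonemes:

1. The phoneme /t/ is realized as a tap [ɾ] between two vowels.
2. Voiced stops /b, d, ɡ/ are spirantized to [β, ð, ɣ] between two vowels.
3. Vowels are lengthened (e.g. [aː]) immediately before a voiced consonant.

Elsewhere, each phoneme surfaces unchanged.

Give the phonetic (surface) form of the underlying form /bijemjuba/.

/b/ (word-initial) fails the environment for rule 2, so it stays [b].
/i/ (between /b/ and /j/): before a voiced consonant, so rule 3 applies → [iː].
/j/ (between /i/ and /e/): no rule targets it → [j].
Rule 3 applies to /e/ (between /j/ and /m/: before a voiced consonant) → [eː].
/m/ — not in any rule's target class → [m].
/j/ (between /m/ and /u/): no rule targets it → [j].
Rule 3 applies to /u/ (between /j/ and /b/: before a voiced consonant) → [uː].
/b/ meets the environment for rule 2 (between two vowels) → [β].
/a/ (word-final) is in the target of rule 3 but the environment (before a voiced consonant) is not met → [a].

[biːjeːmjuːβa]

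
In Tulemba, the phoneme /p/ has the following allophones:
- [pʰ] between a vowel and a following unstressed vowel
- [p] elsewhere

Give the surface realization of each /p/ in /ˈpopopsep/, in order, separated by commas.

Occurrence 1 (position 1): no conditioning environment matches → elsewhere allophone [p].
Occurrence 2 (position 3): between a vowel and a following unstressed vowel → [pʰ].
Occurrence 3 (position 5): no conditioning environment matches → elsewhere allophone [p].
Occurrence 4 (position 8): no conditioning environment matches → elsewhere allophone [p].

[p], [pʰ], [p], [p]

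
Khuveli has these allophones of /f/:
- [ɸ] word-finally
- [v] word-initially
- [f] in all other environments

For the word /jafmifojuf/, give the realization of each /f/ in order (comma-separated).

Occurrence 1 (position 3): no conditioning environment matches → elsewhere allophone [f].
Occurrence 2 (position 6): no conditioning environment matches → elsewhere allophone [f].
Occurrence 3 (position 10): word-finally → [ɸ].

[f], [f], [ɸ]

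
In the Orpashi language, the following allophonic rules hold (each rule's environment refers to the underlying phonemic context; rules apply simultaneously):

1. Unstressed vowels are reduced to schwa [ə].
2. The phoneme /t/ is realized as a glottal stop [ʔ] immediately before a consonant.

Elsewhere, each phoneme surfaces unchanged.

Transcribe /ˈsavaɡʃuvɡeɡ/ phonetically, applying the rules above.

/s/ stays [s].
/a/ (between /s/ and /v/) is in the target of rule 1 but the environment (in an unstressed syllable) is not met → [a].
/v/ (between /a/ and /a/) is unaffected → [v].
/a/ meets the environment for rule 1 (in an unstressed syllable) → [ə].
/ɡ/ (between /a/ and /ʃ/): no rule targets it → [ɡ].
/ʃ/ (between /ɡ/ and /u/) is unaffected → [ʃ].
/u/ (between /ʃ/ and /v/) occurs in an unstressed syllable → [ə] by rule 1.
/v/ (between /u/ and /ɡ/) is unaffected → [v].
/ɡ/ — not in any rule's target class → [ɡ].
/e/ (between /ɡ/ and /ɡ/): in an unstressed syllable, so rule 1 applies → [ə].
/ɡ/ (word-final): no rule targets it → [ɡ].

[ˈsavəɡʃəvɡəɡ]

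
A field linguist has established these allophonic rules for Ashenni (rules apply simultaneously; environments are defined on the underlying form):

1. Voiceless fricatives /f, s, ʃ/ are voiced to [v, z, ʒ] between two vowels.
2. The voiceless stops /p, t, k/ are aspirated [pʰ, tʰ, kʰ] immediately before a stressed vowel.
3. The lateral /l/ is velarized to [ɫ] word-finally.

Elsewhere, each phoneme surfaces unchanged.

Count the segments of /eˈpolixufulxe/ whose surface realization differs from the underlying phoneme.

Segments that undergo a rule: /p/ → [pʰ] (rule 2); /f/ → [v] (rule 1).
All other segments surface unchanged.

2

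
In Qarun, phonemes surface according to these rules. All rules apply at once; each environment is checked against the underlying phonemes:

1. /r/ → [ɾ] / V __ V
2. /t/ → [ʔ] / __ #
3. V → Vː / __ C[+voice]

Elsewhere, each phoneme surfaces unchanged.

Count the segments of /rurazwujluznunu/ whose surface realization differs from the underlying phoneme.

Segments that undergo a rule: /u/ → [uː] (rule 3); /r/ → [ɾ] (rule 1); /a/ → [aː] (rule 3); /u/ → [uː] (rule 3); /u/ → [uː] (rule 3); /u/ → [uː] (rule 3).
All other segments surface unchanged.

6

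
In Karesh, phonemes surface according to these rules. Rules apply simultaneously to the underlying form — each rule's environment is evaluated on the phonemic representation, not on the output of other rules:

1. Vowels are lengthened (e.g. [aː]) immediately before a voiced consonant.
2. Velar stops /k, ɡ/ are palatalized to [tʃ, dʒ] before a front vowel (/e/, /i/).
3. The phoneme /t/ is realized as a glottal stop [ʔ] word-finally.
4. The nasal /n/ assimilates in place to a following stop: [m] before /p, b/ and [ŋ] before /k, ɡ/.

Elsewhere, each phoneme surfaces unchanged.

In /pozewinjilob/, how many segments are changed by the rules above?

5

Segments that undergo a rule: /o/ → [oː] (rule 1); /e/ → [eː] (rule 1); /i/ → [iː] (rule 1); /i/ → [iː] (rule 1); /o/ → [oː] (rule 1).
All other segments surface unchanged.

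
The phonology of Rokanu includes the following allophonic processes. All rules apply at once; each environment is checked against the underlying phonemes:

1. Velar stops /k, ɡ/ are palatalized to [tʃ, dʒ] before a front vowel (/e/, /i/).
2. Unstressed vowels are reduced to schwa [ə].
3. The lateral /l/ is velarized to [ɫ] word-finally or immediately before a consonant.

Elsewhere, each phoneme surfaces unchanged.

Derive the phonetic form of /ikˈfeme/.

/i/ meets the environment for rule 2 (in an unstressed syllable) → [ə].
/k/ (between /i/ and /f/): rule 1 targets it, but not before a front vowel → unchanged [k].
/e/ — between /f/ and /m/; rule 2 does not apply here → [e].
/e/ (word-final) occurs in an unstressed syllable → [ə] by rule 2.

[əkˈfemə]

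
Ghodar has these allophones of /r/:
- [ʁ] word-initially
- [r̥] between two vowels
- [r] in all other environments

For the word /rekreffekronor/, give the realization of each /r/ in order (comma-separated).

Occurrence 1 (position 1): word-initially → [ʁ].
Occurrence 2 (position 4): no conditioning environment matches → elsewhere allophone [r].
Occurrence 3 (position 10): no conditioning environment matches → elsewhere allophone [r].
Occurrence 4 (position 14): no conditioning environment matches → elsewhere allophone [r].

[ʁ], [r], [r], [r]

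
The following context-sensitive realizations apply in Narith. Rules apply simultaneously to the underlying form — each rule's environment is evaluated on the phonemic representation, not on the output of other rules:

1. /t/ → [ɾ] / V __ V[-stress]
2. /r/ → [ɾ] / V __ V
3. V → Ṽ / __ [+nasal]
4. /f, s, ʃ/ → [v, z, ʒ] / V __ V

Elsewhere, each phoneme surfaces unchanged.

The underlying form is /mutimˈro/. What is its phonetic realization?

[muɾĩmˈro]

/m/ stays [m].
/u/ (between /m/ and /t/) is in the target of rule 3 but the environment (before a nasal consonant) is not met → [u].
/t/ (between /u/ and /i/) occurs between a vowel and a following unstressed vowel → [ɾ] by rule 1.
/i/ — between /t/ and /m/, before a nasal consonant — surfaces as [ĩ] (rule 3).
/m/ (between /i/ and /r/): no rule targets it → [m].
/r/ (between /m/ and /o/) is in the target of rule 2 but the environment (between two vowels) is not met → [r].
/o/ (word-final) is in the target of rule 3 but the environment (before a nasal consonant) is not met → [o].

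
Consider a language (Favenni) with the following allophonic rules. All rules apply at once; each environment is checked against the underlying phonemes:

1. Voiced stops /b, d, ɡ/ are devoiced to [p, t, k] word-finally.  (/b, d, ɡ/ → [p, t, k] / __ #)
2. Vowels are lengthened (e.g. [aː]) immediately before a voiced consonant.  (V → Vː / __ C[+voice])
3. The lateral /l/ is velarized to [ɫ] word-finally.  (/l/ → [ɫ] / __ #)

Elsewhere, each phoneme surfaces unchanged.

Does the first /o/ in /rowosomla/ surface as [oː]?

/o/ (between /r/ and /w/) occurs before a voiced consonant → [oː] by rule 2.
The actual realization is [oː], which matches [oː].

Yes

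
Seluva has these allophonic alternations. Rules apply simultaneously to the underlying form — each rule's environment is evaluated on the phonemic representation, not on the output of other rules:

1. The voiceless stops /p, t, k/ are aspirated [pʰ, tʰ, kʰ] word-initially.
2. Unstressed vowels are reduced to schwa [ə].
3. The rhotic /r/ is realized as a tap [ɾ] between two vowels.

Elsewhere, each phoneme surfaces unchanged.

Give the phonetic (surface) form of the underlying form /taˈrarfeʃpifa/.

/t/ meets the environment for rule 1 (word-initially) → [tʰ].
/a/ — between /t/ and /r/, in an unstressed syllable — surfaces as [ə] (rule 2).
/r/ meets the environment for rule 3 (between two vowels) → [ɾ].
/a/ (between /r/ and /r/) is in the target of rule 2 but the environment (in an unstressed syllable) is not met → [a].
/r/ (between /a/ and /f/) fails the environment for rule 3, so it stays [r].
/f/ — not in any rule's target class → [f].
/e/ (between /f/ and /ʃ/): in an unstressed syllable, so rule 2 applies → [ə].
/ʃ/ (between /e/ and /p/): no rule targets it → [ʃ].
/p/ (between /ʃ/ and /i/): rule 1 targets it, but not word-initially → unchanged [p].
/i/ — between /p/ and /f/, in an unstressed syllable — surfaces as [ə] (rule 2).
/f/ (between /i/ and /a/): no rule targets it → [f].
/a/ — word-final, in an unstressed syllable — surfaces as [ə] (rule 2).

[tʰəˈɾarfəʃpəfə]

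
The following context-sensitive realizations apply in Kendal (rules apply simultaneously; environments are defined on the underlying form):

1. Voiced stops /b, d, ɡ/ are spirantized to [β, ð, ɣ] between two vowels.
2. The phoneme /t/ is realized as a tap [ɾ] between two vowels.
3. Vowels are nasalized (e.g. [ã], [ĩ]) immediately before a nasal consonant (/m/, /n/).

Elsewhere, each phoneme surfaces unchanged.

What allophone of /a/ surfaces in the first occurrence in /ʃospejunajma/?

/a/ (between /n/ and /j/) fails the environment for rule 3, so it stays [a].

[a]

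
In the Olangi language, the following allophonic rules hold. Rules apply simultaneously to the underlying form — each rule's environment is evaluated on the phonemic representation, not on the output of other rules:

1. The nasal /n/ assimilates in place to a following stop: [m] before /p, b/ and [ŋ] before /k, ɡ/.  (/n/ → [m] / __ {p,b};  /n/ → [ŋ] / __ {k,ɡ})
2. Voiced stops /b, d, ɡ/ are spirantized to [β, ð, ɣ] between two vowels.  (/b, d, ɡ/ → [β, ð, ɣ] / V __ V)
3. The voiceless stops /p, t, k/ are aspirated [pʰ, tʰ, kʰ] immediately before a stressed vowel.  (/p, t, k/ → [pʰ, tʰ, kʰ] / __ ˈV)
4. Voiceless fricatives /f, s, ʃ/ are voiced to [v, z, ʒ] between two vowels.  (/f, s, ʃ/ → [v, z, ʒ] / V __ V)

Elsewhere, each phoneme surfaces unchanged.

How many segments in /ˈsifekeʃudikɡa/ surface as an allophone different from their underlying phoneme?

3

Segments that undergo a rule: /f/ → [v] (rule 4); /ʃ/ → [ʒ] (rule 4); /d/ → [ð] (rule 2).
All other segments surface unchanged.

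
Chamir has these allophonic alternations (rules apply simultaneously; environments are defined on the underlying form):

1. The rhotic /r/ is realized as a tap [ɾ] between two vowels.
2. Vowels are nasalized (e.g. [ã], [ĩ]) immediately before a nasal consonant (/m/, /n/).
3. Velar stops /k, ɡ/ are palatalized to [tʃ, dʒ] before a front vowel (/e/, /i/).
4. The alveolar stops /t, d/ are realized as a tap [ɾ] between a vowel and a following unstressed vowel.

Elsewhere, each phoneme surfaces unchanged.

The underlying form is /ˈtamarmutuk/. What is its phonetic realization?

[ˈtãmarmuɾuk]

/t/ (word-initial) fails the environment for rule 4, so it stays [t].
/a/ (between /t/ and /m/) occurs before a nasal consonant → [ã] by rule 2.
/m/ (between /a/ and /a/) is unaffected → [m].
/a/ (between /m/ and /r/): rule 2 targets it, but not before a nasal consonant → unchanged [a].
/r/ (between /a/ and /m/): rule 1 targets it, but not between two vowels → unchanged [r].
/m/ stays [m].
/u/ (between /m/ and /t/): rule 2 targets it, but not before a nasal consonant → unchanged [u].
/t/ — between /u/ and /u/, between a vowel and a following unstressed vowel — surfaces as [ɾ] (rule 4).
/u/ (between /t/ and /k/) is in the target of rule 2 but the environment (before a nasal consonant) is not met → [u].
/k/ (word-final) is in the target of rule 3 but the environment (before a front vowel) is not met → [k].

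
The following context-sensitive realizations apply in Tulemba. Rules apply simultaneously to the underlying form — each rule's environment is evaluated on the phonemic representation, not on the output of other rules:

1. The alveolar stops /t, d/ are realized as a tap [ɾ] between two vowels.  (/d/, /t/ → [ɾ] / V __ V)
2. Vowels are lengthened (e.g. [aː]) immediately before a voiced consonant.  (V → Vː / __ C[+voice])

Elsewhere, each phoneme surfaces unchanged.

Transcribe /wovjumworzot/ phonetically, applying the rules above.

/w/ stays [w].
/o/ (between /w/ and /v/) occurs before a voiced consonant → [oː] by rule 2.
/v/ stays [v].
/j/ — not in any rule's target class → [j].
/u/ (between /j/ and /m/): before a voiced consonant, so rule 2 applies → [uː].
/m/ (between /u/ and /w/) is unaffected → [m].
/w/ stays [w].
Rule 2 applies to /o/ (between /w/ and /r/: before a voiced consonant) → [oː].
/r/ — not in any rule's target class → [r].
/z/ stays [z].
/o/ (between /z/ and /t/): rule 2 targets it, but not before a voiced consonant → unchanged [o].
/t/ (word-final) fails the environment for rule 1, so it stays [t].

[woːvjuːmwoːrzot]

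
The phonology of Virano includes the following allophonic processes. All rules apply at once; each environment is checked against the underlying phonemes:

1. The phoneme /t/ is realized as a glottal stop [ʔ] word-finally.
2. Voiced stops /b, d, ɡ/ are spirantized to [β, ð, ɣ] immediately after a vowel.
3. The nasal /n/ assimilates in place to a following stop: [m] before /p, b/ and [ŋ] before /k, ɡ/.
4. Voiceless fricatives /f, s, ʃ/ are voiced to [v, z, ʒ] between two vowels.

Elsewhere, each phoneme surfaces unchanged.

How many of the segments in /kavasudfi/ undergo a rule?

2

Segments that undergo a rule: /s/ → [z] (rule 4); /d/ → [ð] (rule 2).
All other segments surface unchanged.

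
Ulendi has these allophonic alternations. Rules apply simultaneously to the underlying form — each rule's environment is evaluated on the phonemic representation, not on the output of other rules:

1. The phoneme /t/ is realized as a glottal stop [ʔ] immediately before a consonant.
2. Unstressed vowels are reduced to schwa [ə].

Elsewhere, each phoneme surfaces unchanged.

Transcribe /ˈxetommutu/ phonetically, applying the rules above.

[ˈxetəmmətə]

/x/ stays [x].
/e/ (between /x/ and /t/) fails the environment for rule 2, so it stays [e].
/t/ (between /e/ and /o/) is in the target of rule 1 but the environment (immediately before a consonant) is not met → [t].
/o/ — between /t/ and /m/, in an unstressed syllable — surfaces as [ə] (rule 2).
/m/ (between /o/ and /m/): no rule targets it → [m].
/m/ stays [m].
/u/ meets the environment for rule 2 (in an unstressed syllable) → [ə].
/t/ (between /u/ and /u/) fails the environment for rule 1, so it stays [t].
/u/ (word-final): in an unstressed syllable, so rule 2 applies → [ə].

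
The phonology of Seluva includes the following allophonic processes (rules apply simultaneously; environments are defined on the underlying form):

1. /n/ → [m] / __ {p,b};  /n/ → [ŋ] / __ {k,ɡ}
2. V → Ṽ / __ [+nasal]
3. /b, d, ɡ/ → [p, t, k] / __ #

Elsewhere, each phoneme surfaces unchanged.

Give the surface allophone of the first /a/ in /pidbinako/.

/a/ — between /n/ and /k/; rule 2 does not apply here → [a].

[a]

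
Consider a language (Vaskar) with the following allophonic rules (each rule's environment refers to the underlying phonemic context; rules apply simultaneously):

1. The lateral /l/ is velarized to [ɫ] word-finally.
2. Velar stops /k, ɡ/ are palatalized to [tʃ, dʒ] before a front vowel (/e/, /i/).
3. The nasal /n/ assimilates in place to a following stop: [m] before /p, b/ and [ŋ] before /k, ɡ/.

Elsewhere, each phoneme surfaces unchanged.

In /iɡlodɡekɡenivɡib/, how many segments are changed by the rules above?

3

Segments that undergo a rule: /ɡ/ → [dʒ] (rule 2); /ɡ/ → [dʒ] (rule 2); /ɡ/ → [dʒ] (rule 2).
All other segments surface unchanged.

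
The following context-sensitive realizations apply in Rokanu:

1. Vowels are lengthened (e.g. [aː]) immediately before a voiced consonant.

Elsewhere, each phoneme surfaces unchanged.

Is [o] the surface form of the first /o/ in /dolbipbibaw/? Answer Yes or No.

Rule 1 applies to /o/ (between /d/ and /l/: before a voiced consonant) → [oː].
The actual realization is [oː], not [o].

No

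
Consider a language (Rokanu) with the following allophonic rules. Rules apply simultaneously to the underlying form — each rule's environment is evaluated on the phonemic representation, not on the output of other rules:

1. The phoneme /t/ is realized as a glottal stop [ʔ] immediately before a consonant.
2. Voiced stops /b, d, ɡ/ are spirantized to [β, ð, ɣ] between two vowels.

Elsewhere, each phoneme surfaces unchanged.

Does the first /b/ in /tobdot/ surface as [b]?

Yes

/b/ (between /o/ and /d/) is in the target of rule 2 but the environment (between two vowels) is not met → [b].
The actual realization is [b], which matches [b].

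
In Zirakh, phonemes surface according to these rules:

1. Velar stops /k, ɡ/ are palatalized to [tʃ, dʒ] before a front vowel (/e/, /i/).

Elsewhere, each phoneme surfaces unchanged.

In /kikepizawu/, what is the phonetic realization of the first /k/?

[tʃ]

/k/ meets the environment for rule 1 (before a front vowel) → [tʃ].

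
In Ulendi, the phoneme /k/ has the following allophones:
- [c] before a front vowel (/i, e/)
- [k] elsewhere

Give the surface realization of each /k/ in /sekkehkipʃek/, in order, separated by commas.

Occurrence 1 (position 3): no conditioning environment matches → elsewhere allophone [k].
Occurrence 2 (position 4): before a front vowel → [c].
Occurrence 3 (position 7): before a front vowel → [c].
Occurrence 4 (position 12): no conditioning environment matches → elsewhere allophone [k].

[k], [c], [c], [k]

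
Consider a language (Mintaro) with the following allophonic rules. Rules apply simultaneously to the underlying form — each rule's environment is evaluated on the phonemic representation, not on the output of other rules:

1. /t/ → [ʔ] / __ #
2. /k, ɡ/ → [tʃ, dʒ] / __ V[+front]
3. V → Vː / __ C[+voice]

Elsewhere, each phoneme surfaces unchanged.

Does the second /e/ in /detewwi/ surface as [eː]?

/e/ (between /t/ and /w/): before a voiced consonant, so rule 3 applies → [eː].
The actual realization is [eː], which matches [eː].

Yes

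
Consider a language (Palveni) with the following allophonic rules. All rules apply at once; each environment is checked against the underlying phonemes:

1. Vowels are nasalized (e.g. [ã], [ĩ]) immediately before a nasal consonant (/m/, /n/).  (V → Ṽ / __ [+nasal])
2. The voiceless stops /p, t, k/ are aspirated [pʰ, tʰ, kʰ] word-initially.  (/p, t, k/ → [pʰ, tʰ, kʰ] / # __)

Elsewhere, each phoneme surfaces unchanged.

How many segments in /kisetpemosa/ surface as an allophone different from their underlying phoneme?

Segments that undergo a rule: /k/ → [kʰ] (rule 2); /e/ → [ẽ] (rule 1).
All other segments surface unchanged.

2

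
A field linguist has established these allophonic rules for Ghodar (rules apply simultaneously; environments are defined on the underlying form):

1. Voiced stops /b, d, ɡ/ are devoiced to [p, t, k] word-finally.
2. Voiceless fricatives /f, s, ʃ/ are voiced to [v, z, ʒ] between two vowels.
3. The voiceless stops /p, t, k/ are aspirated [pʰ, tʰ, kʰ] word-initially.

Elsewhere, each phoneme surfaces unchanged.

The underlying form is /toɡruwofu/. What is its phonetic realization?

[tʰoɡruwovu]

/t/ (word-initial): word-initially, so rule 3 applies → [tʰ].
/o/ stays [o].
/ɡ/ (between /o/ and /r/) fails the environment for rule 1, so it stays [ɡ].
/r/ — not in any rule's target class → [r].
/u/ (between /r/ and /w/): no rule targets it → [u].
/w/ — not in any rule's target class → [w].
/o/ (between /w/ and /f/) is unaffected → [o].
Rule 2 applies to /f/ (between /o/ and /u/: between two vowels) → [v].
/u/ (word-final) is unaffected → [u].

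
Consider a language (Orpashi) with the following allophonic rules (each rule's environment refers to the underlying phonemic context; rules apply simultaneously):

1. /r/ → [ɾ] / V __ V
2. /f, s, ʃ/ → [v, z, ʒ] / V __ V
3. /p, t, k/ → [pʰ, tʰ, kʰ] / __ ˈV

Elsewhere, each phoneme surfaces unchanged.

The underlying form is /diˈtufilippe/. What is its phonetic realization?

/d/ (word-initial): no rule targets it → [d].
/i/ stays [i].
/t/ (between /i/ and /u/) occurs immediately before a stressed vowel → [tʰ] by rule 3.
/u/ (between /t/ and /f/) is unaffected → [u].
/f/ meets the environment for rule 2 (between two vowels) → [v].
/i/ stays [i].
/l/ — not in any rule's target class → [l].
/i/ stays [i].
/p/ (between /i/ and /p/): rule 3 targets it, but not immediately before a stressed vowel → unchanged [p].
/p/ (between /p/ and /e/): rule 3 targets it, but not immediately before a stressed vowel → unchanged [p].
/e/ (word-final) is unaffected → [e].

[diˈtʰuvilippe]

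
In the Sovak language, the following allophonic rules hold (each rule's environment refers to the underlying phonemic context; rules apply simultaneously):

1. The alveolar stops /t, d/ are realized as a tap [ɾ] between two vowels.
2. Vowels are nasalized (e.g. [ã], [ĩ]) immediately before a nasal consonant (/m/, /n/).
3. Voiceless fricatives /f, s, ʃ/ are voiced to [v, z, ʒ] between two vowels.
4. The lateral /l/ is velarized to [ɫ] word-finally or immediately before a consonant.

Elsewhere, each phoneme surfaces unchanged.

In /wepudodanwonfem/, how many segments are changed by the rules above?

5

Segments that undergo a rule: /d/ → [ɾ] (rule 1); /d/ → [ɾ] (rule 1); /a/ → [ã] (rule 2); /o/ → [õ] (rule 2); /e/ → [ẽ] (rule 2).
All other segments surface unchanged.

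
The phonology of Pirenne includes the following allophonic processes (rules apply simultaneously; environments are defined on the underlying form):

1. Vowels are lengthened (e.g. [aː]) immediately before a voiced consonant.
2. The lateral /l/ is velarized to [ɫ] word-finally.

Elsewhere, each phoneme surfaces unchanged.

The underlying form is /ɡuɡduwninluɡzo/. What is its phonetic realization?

/ɡ/ (word-initial) is unaffected → [ɡ].
/u/ — between /ɡ/ and /ɡ/, before a voiced consonant — surfaces as [uː] (rule 1).
/ɡ/ stays [ɡ].
/d/ (between /ɡ/ and /u/) is unaffected → [d].
/u/ (between /d/ and /w/) occurs before a voiced consonant → [uː] by rule 1.
/w/ (between /u/ and /n/) is unaffected → [w].
/n/ stays [n].
/i/ — between /n/ and /n/, before a voiced consonant — surfaces as [iː] (rule 1).
/n/ (between /i/ and /l/): no rule targets it → [n].
/l/ (between /n/ and /u/) is in the target of rule 2 but the environment (word-finally) is not met → [l].
/u/ (between /l/ and /ɡ/): before a voiced consonant, so rule 1 applies → [uː].
/ɡ/ (between /u/ and /z/) is unaffected → [ɡ].
/z/ — not in any rule's target class → [z].
/o/ — word-final; rule 1 does not apply here → [o].

[ɡuːɡduːwniːnluːɡzo]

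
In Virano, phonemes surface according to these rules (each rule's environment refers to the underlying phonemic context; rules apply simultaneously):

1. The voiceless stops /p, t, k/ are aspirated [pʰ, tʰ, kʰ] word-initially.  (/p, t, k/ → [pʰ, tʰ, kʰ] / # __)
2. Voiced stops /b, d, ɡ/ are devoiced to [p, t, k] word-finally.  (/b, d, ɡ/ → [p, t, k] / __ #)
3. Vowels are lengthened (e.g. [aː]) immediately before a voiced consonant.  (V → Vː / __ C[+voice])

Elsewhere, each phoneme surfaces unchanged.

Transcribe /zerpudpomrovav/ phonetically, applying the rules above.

/e/ — between /z/ and /r/, before a voiced consonant — surfaces as [eː] (rule 3).
/p/ (between /r/ and /u/) fails the environment for rule 1, so it stays [p].
/u/ — between /p/ and /d/, before a voiced consonant — surfaces as [uː] (rule 3).
/d/ (between /u/ and /p/) fails the environment for rule 2, so it stays [d].
/p/ (between /d/ and /o/) fails the environment for rule 1, so it stays [p].
Rule 3 applies to /o/ (between /p/ and /m/: before a voiced consonant) → [oː].
/o/ meets the environment for rule 3 (before a voiced consonant) → [oː].
Rule 3 applies to /a/ (between /v/ and /v/: before a voiced consonant) → [aː].

[zeːrpuːdpoːmroːvaːv]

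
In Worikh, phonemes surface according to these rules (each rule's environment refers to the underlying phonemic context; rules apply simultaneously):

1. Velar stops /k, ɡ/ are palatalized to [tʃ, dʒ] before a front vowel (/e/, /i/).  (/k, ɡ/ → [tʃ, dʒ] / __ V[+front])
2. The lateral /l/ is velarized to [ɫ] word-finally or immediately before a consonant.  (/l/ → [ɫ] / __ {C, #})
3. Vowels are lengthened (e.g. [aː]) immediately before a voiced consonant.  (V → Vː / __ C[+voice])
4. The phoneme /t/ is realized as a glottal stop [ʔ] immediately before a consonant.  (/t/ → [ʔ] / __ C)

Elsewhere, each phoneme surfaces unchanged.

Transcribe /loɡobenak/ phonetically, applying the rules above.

/l/ (word-initial): rule 2 targets it, but not word-finally or immediately before a consonant → unchanged [l].
/o/ — between /l/ and /ɡ/, before a voiced consonant — surfaces as [oː] (rule 3).
/ɡ/ (between /o/ and /o/) fails the environment for rule 1, so it stays [ɡ].
/o/ meets the environment for rule 3 (before a voiced consonant) → [oː].
/e/ meets the environment for rule 3 (before a voiced consonant) → [eː].
/a/ — between /n/ and /k/; rule 3 does not apply here → [a].
/k/ (word-final): rule 1 targets it, but not before a front vowel → unchanged [k].

[loːɡoːbeːnak]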